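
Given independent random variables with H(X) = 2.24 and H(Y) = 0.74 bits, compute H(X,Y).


For independent variables, H(X,Y) = H(X) + H(Y) = 2.24 + 0.74 = 2.98

2.98 bits


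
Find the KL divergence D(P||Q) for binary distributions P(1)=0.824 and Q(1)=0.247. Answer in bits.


KL = p*log2(p/q) + (1-p)*log2((1-p)/(1-q)) = 0.824*log2(0.824/0.247) + 0.176*log2(0.176/0.753) = 1.0631

1.0631 bits


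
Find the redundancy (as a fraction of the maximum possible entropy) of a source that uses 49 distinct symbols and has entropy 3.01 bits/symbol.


H_max = log2(K) = log2(49) = 5.6147 bits/symbol. Redundancy = 1 - H/H_max = 1 - 3.01/5.6147 = 1 - 0.5361 = 0.4639

0.4639


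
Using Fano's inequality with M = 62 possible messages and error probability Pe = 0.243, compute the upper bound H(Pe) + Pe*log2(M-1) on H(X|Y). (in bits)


H(Pe) = -Pe*log2(Pe) - (1-Pe)*log2(1-Pe) = -0.243*log2(0.243) - 0.757*log2(0.757) = 0.495956 + 0.304038 = 0.8. Pe*log2(M-1) = 0.243*log2(61) = 1.441169. Bound = H(Pe) + Pe*log2(M-1) = 0.495956 + 0.304038 + 1.441169 = 2.2412

2.2412 bits


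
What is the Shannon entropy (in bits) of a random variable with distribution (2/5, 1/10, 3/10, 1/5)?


H = -sum(p_i * log2(p_i)). Terms: -(2/5)*log2(2/5) = 0.528771; -(1/10)*log2(1/10) = 0.332193; -(3/10)*log2(3/10) = 0.521090; -(1/5)*log2(1/5) = 0.464386. H = 0.528771 + 0.332193 + 0.521090 + 0.464386 = 1.8464

1.8464 bits


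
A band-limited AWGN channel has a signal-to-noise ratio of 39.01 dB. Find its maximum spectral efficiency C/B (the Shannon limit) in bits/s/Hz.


SNR_linear = 10^(39.01/10) = 7961.5935; C/B = log2(1 + SNR_linear) = log2(1 + 7961.5935) = 12.959

12.959 bits/s/Hz


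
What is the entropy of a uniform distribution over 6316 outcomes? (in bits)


H = log2(n) = log2(6316) = 12.6248

12.6248 bits


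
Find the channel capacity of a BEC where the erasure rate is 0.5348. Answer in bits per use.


C = 1 - epsilon = 1 - 0.5348 = 0.4652

0.4652 bits


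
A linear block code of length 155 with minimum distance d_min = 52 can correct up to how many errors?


Correction capability = floor((d-1)/2) = floor((52-1)/2) = 25

25 errors


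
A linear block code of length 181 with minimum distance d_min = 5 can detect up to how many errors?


Detection capability = d_min - 1 = 5 - 1 = 4

4 errors


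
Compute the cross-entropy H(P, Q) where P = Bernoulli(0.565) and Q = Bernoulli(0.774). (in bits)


H(P,Q) = -p*log2(q) - (1-p)*log2(1-q). -0.565*log2(0.774) = 0.208821; -0.435*log2(0.226) = 0.933338. H(P,Q) = 0.208821 + 0.933338 = 1.1422

1.1422 bits


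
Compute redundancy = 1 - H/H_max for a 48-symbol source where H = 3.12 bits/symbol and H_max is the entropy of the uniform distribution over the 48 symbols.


H_max = log2(K) = log2(48) = 5.585 bits/symbol. Redundancy = 1 - H/H_max = 1 - 3.12/5.585 = 1 - 0.5586 = 0.4414

0.4414


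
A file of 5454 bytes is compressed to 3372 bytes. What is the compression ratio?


Ratio = original / compressed = 5454 / 3372 = 1.6174

1.6174


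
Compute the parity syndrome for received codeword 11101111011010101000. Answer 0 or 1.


Syndrome = XOR of all bits = 1 XOR 1 XOR 1 XOR 0 XOR 1 XOR 1 XOR 1 XOR 1 XOR 0 XOR 1 XOR 1 XOR 0 XOR 1 XOR 0 XOR 1 XOR 0 XOR 1 XOR 0 XOR 0 XOR 0 = 0

0


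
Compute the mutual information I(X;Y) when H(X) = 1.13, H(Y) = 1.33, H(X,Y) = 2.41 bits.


I(X;Y) = H(X) + H(Y) - H(X,Y) = 1.13 + 1.33 - 2.41 = 0.05

0.05 bits


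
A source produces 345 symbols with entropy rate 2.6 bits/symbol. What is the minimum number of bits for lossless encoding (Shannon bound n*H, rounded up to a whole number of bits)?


Minimum bits >= n * H = 345 * 2.6 = 897.0, rounded up to a whole number of bits = 897

897 bits


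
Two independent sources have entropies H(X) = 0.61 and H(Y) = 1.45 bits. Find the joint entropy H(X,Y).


For independent variables, H(X,Y) = H(X) + H(Y) = 0.61 + 1.45 = 2.06

2.06 bits


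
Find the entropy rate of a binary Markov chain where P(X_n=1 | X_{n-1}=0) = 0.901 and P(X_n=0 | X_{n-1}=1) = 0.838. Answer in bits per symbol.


Stationary distribution: pi_0 = p10/(p01+p10) = 0.4819, pi_1 = 0.5181. Entropy rate H' = pi_0*H(p01) + pi_1*H(p10) = 0.4819*0.4658 + 0.5181*0.6391 = 0.5556

0.5556 bits/symbol


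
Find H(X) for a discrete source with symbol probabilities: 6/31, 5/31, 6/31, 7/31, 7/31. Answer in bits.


H = -sum(p_i * log2(p_i)). Terms: -(6/31)*log2(6/31) = 0.458561; -(5/31)*log2(5/31) = 0.424559; -(6/31)*log2(6/31) = 0.458561; -(7/31)*log2(7/31) = 0.484771; -(7/31)*log2(7/31) = 0.484771. H = 0.458561 + 0.424559 + 0.458561 + 0.484771 + 0.484771 = 2.3112

2.3112 bits


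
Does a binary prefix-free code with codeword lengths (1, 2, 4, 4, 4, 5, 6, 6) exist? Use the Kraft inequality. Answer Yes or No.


Kraft sum = sum(2^(-l_i)) = 1.0, need <= 1. Result: satisfied (a binary prefix-free code with these lengths exists)

Yes


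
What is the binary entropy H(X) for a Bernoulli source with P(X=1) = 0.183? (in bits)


H = -p*log2(p) - (1-p)*log2(1-p). -0.183*log2(0.183) = 0.448365; -0.817*log2(0.817) = 0.238231. H = 0.448365 + 0.238231 = 0.6866

0.6866 bits


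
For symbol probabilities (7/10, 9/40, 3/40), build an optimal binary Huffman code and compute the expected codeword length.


Huffman construction (repeatedly merge the two least-probable nodes; each merge adds 1 bit to every symbol beneath it): 3/40 + 9/40 = 3/10; 3/10 + 7/10 = 1. Resulting codeword lengths (in the order the probabilities were given): (1, 2, 2). L_avg = sum(p_i * l_i) = 7/10*1 + 9/40*2 + 3/40*2 = 13/10 = 1.3

1.3 bits


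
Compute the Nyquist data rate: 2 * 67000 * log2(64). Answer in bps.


Rate = 2 * B * log2(M) = 2 * 67000 * 6.0 = 804000.0

804000.0 bps


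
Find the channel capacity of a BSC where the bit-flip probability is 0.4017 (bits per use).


H(p) = -p*log2(p) - (1-p)*log2(1-p) = -0.4017*log2(0.4017) - 0.5983*log2(0.5983) = 0.528561 + 0.443376 = 0.9719. C = 1 - H(p) = 1 - 0.9719 = 0.0281

0.0281 bits


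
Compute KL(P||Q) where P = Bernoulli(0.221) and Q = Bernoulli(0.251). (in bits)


KL = p*log2(p/q) + (1-p)*log2((1-p)/(1-q)) = 0.221*log2(0.221/0.251) + 0.779*log2(0.779/0.749) = 0.0036

0.0036 bits


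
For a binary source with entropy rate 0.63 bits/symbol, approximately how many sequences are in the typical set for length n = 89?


log2|A_typical| = nH = 89 * 0.63 = 56.07, so |A_typical| ~ 2^56.07 = 7.564e+16

7.564e+16


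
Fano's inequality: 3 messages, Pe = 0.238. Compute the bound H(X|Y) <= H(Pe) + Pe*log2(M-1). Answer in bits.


H(Pe) = -Pe*log2(Pe) - (1-Pe)*log2(1-Pe) = -0.238*log2(0.238) - 0.762*log2(0.762) = 0.492890 + 0.298808 = 0.7917. Pe*log2(M-1) = 0.238*log2(2) = 0.238000. Bound = H(Pe) + Pe*log2(M-1) = 0.492890 + 0.298808 + 0.238000 = 1.0297

1.0297 bits


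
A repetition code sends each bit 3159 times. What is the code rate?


Rate = k/n = 1/3159

1/3159


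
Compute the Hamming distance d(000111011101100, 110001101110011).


Count differing positions: ^ ^ . ^ ^ . ^ ^ . . ^ ^ ^ ^ ^ = 11 differences

11


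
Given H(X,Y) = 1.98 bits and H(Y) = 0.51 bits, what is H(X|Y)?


H(X|Y) = H(X,Y) - H(Y) = 1.98 - 0.51 = 1.47

1.47 bits


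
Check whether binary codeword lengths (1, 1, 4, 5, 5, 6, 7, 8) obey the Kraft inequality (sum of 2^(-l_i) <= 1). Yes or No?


Kraft sum = sum(2^(-l_i)) = 1.1523, need <= 1. Result: violated (a binary prefix-free code with these lengths cannot exist)

No


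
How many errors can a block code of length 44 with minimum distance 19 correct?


Correction capability = floor((d-1)/2) = floor((19-1)/2) = 9

9 errors


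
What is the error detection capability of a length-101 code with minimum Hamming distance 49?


Detection capability = d_min - 1 = 49 - 1 = 48

48 errors


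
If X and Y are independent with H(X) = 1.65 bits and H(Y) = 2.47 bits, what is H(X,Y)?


For independent variables, H(X,Y) = H(X) + H(Y) = 1.65 + 2.47 = 4.12

4.12 bits


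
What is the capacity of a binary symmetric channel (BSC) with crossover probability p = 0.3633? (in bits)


H(p) = -p*log2(p) - (1-p)*log2(1-p) = -0.3633*log2(0.3633) - 0.6367*log2(0.6367) = 0.530697 + 0.414692 = 0.9454. C = 1 - H(p) = 1 - 0.9454 = 0.0546

0.0546 bits


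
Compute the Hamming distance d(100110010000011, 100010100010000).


Count differing positions: . . . ^ . . ^ ^ . . ^ . . ^ ^ = 6 differences

6


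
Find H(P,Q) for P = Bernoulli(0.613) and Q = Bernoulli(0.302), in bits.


H(P,Q) = -p*log2(q) - (1-p)*log2(1-q). -0.613*log2(0.302) = 1.058884; -0.387*log2(0.698) = 0.200737. H(P,Q) = 1.058884 + 0.200737 = 1.2596

1.2596 bits


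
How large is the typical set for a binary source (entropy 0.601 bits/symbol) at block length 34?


log2|A_typical| = nH = 34 * 0.601 = 20.434, so |A_typical| ~ 2^20.434 = 1.417e+06

1.417e+06


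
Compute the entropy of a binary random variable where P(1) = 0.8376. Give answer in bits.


H = -p*log2(p) - (1-p)*log2(1-p). -0.8376*log2(0.8376) = 0.214146; -0.1624*log2(0.1624) = 0.425874. H = 0.214146 + 0.425874 = 0.64

0.64 bits


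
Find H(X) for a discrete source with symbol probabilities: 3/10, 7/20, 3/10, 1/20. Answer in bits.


H = -sum(p_i * log2(p_i)). Terms: -(3/10)*log2(3/10) = 0.521090; -(7/20)*log2(7/20) = 0.530101; -(3/10)*log2(3/10) = 0.521090; -(1/20)*log2(1/20) = 0.216096. H = 0.521090 + 0.530101 + 0.521090 + 0.216096 = 1.7884

1.7884 bits


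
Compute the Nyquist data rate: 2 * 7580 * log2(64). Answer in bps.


Rate = 2 * B * log2(M) = 2 * 7580 * 6.0 = 90960.0

90960.0 bps


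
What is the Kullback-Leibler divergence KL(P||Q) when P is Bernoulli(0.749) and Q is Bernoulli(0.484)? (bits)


KL = p*log2(p/q) + (1-p)*log2((1-p)/(1-q)) = 0.749*log2(0.749/0.484) + 0.251*log2(0.251/0.516) = 0.2109

0.2109 bits


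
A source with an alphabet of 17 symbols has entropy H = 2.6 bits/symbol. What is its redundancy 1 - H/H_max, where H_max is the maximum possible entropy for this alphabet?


H_max = log2(K) = log2(17) = 4.0875 bits/symbol. Redundancy = 1 - H/H_max = 1 - 2.6/4.0875 = 1 - 0.6361 = 0.3639

0.3639


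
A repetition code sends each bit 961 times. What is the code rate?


Rate = k/n = 1/961

1/961


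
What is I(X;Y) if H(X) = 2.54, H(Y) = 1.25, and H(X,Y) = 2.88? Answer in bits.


I(X;Y) = H(X) + H(Y) - H(X,Y) = 2.54 + 1.25 - 2.88 = 0.91

0.91 bits


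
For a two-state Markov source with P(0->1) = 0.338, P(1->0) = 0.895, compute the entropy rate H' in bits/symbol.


Stationary distribution: pi_0 = p10/(p01+p10) = 0.7259, pi_1 = 0.2741. Entropy rate H' = pi_0*H(p01) + pi_1*H(p10) = 0.7259*0.9229 + 0.2741*0.4846 = 0.8028

0.8028 bits/symbol


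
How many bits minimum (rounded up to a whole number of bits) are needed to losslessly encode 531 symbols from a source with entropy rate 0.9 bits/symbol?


Minimum bits >= n * H = 531 * 0.9 = 477.9, rounded up to a whole number of bits = 478

478 bits


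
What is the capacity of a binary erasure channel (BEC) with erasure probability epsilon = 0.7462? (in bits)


C = 1 - epsilon = 1 - 0.7462 = 0.2538

0.2538 bits


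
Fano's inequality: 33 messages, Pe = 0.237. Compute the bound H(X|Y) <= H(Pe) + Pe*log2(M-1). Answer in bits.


H(Pe) = -Pe*log2(Pe) - (1-Pe)*log2(1-Pe) = -0.237*log2(0.237) - 0.763*log2(0.763) = 0.492259 + 0.297757 = 0.79. Pe*log2(M-1) = 0.237*log2(32) = 1.185000. Bound = H(Pe) + Pe*log2(M-1) = 0.492259 + 0.297757 + 1.185000 = 1.975

1.975 bits


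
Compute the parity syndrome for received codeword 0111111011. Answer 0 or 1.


Syndrome = XOR of all bits = 0 XOR 1 XOR 1 XOR 1 XOR 1 XOR 1 XOR 1 XOR 0 XOR 1 XOR 1 = 0

0


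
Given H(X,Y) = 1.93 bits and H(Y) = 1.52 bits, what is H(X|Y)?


H(X|Y) = H(X,Y) - H(Y) = 1.93 - 1.52 = 0.41

0.41 bits


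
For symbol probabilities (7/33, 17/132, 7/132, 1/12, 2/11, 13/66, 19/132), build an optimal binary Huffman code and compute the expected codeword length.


Huffman construction (repeatedly merge the two least-probable nodes; each merge adds 1 bit to every symbol beneath it): 7/132 + 1/12 = 3/22; 17/132 + 3/22 = 35/132; 19/132 + 2/11 = 43/132; 13/66 + 7/33 = 9/22; 35/132 + 43/132 = 13/22; 9/22 + 13/22 = 1. Resulting codeword lengths (in the order the probabilities were given): (2, 3, 4, 4, 3, 2, 3). L_avg = sum(p_i * l_i) = 7/33*2 + 17/132*3 + 7/132*4 + 1/12*4 + 2/11*3 + 13/66*2 + 19/132*3 = 30/11 = 2.7273

2.7273 bits


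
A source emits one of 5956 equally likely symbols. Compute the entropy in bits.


H = log2(n) = log2(5956) = 12.5401

12.5401 bits


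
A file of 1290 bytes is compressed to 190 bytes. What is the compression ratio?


Ratio = original / compressed = 1290 / 190 = 6.7895

6.7895


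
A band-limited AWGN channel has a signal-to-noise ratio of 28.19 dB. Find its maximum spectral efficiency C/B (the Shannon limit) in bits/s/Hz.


SNR_linear = 10^(28.19/10) = 659.1739; C/B = log2(1 + SNR_linear) = log2(1 + 659.1739) = 9.3667

9.3667 bits/s/Hz


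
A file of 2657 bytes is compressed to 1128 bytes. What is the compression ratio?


Ratio = original / compressed = 2657 / 1128 = 2.3555

2.3555


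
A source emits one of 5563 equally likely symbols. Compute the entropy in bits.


H = log2(n) = log2(5563) = 12.4416

12.4416 bits


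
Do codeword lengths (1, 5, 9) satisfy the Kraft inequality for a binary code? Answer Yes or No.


Kraft sum = sum(2^(-l_i)) = 0.5332, need <= 1. Result: satisfied (a binary prefix-free code with these lengths exists)

Yes


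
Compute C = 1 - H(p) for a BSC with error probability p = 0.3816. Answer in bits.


H(p) = -p*log2(p) - (1-p)*log2(1-p) = -0.3816*log2(0.3816) - 0.6184*log2(0.6184) = 0.530373 + 0.428791 = 0.9592. C = 1 - H(p) = 1 - 0.9592 = 0.0408

0.0408 bits


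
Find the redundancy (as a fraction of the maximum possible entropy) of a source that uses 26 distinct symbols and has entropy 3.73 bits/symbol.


H_max = log2(K) = log2(26) = 4.7004 bits/symbol. Redundancy = 1 - H/H_max = 1 - 3.73/4.7004 = 1 - 0.7935 = 0.2065

0.2065


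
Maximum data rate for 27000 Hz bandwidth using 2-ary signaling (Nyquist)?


Rate = 2 * B * log2(M) = 2 * 27000 * 1.0 = 54000.0

54000.0 bps


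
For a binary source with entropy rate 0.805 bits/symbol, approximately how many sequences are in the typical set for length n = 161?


log2|A_typical| = nH = 161 * 0.805 = 129.605, so |A_typical| ~ 2^129.605 = 1.035e+39

1.035e+39


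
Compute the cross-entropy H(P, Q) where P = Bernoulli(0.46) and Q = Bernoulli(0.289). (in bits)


H(P,Q) = -p*log2(q) - (1-p)*log2(1-q). -0.46*log2(0.289) = 0.823795; -0.54*log2(0.711) = 0.265722. H(P,Q) = 0.823795 + 0.265722 = 1.0895

1.0895 bits


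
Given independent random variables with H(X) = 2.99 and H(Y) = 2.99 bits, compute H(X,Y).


For independent variables, H(X,Y) = H(X) + H(Y) = 2.99 + 2.99 = 5.98

5.98 bits


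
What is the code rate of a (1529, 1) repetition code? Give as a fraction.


Rate = k/n = 1/1529

1/1529


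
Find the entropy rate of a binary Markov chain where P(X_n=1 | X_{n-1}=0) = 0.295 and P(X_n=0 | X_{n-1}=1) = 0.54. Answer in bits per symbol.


Stationary distribution: pi_0 = p10/(p01+p10) = 0.6467, pi_1 = 0.3533. Entropy rate H' = pi_0*H(p01) + pi_1*H(p10) = 0.6467*0.8751 + 0.3533*0.9954 = 0.9176

0.9176 bits/symbol


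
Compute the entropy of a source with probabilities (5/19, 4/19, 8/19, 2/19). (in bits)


H = -sum(p_i * log2(p_i)). Terms: -(5/19)*log2(5/19) = 0.506842; -(4/19)*log2(4/19) = 0.473248; -(8/19)*log2(8/19) = 0.525443; -(2/19)*log2(2/19) = 0.341887. H = 0.506842 + 0.473248 + 0.525443 + 0.341887 = 1.8474

1.8474 bits


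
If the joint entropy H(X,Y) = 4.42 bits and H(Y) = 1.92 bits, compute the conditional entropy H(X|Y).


H(X|Y) = H(X,Y) - H(Y) = 4.42 - 1.92 = 2.5

2.5 bits


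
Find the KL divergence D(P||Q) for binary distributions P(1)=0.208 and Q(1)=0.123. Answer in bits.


KL = p*log2(p/q) + (1-p)*log2((1-p)/(1-q)) = 0.208*log2(0.208/0.123) + 0.792*log2(0.792/0.877) = 0.0412

0.0412 bits


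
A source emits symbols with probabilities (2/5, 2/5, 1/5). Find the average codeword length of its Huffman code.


Huffman construction (repeatedly merge the two least-probable nodes; each merge adds 1 bit to every symbol beneath it): 1/5 + 2/5 = 3/5; 2/5 + 3/5 = 1. Resulting codeword lengths (in the order the probabilities were given): (2, 1, 2). L_avg = sum(p_i * l_i) = 2/5*2 + 2/5*1 + 1/5*2 = 8/5 = 1.6

1.6 bits


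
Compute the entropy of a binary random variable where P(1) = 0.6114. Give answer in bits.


H = -p*log2(p) - (1-p)*log2(1-p). -0.6114*log2(0.6114) = 0.433979; -0.3886*log2(0.3886) = 0.529911. H = 0.433979 + 0.529911 = 0.9639

0.9639 bits


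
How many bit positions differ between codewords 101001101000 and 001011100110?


Count differing positions: ^ . . . ^ . . . ^ ^ ^ . = 5 differences

5


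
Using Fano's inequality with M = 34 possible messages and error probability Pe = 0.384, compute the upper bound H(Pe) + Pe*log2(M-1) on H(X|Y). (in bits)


H(Pe) = -Pe*log2(Pe) - (1-Pe)*log2(1-Pe) = -0.384*log2(0.384) - 0.616*log2(0.616) = 0.530236 + 0.430583 = 0.9608. Pe*log2(M-1) = 0.384*log2(33) = 1.937047. Bound = H(Pe) + Pe*log2(M-1) = 0.530236 + 0.430583 + 1.937047 = 2.8979

2.8979 bits


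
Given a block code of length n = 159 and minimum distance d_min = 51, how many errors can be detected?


Detection capability = d_min - 1 = 51 - 1 = 50

50 errors


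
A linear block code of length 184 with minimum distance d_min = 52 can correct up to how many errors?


Correction capability = floor((d-1)/2) = floor((52-1)/2) = 25

25 errors


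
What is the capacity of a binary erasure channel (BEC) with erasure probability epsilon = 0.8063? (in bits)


C = 1 - epsilon = 1 - 0.8063 = 0.1937

0.1937 bits


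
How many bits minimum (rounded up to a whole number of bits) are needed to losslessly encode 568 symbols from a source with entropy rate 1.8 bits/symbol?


Minimum bits >= n * H = 568 * 1.8 = 1022.4, rounded up to a whole number of bits = 1023

1023 bits


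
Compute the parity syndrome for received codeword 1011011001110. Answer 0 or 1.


Syndrome = XOR of all bits = 1 XOR 0 XOR 1 XOR 1 XOR 0 XOR 1 XOR 1 XOR 0 XOR 0 XOR 1 XOR 1 XOR 1 XOR 0 = 0

0


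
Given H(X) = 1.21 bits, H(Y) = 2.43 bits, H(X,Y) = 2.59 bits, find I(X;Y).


I(X;Y) = H(X) + H(Y) - H(X,Y) = 1.21 + 2.43 - 2.59 = 1.05

1.05 bits


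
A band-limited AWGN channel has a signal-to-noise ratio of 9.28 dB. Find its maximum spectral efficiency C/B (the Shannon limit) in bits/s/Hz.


SNR_linear = 10^(9.28/10) = 8.4723; C/B = log2(1 + SNR_linear) = log2(1 + 8.4723) = 3.2437

3.2437 bits/s/Hz


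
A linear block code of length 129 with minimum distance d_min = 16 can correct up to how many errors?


Correction capability = floor((d-1)/2) = floor((16-1)/2) = 7

7 errors


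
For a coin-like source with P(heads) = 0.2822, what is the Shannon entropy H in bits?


H = -p*log2(p) - (1-p)*log2(1-p). -0.2822*log2(0.2822) = 0.515074; -0.7178*log2(0.7178) = 0.343357. H = 0.515074 + 0.343357 = 0.8584

0.8584 bits


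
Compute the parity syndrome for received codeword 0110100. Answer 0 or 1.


Syndrome = XOR of all bits = 0 XOR 1 XOR 1 XOR 0 XOR 1 XOR 0 XOR 0 = 1

1


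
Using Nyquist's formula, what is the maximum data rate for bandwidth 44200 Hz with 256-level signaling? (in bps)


Rate = 2 * B * log2(M) = 2 * 44200 * 8.0 = 707200.0

707200.0 bps


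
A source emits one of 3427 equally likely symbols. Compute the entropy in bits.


H = log2(n) = log2(3427) = 11.7427

11.7427 bits


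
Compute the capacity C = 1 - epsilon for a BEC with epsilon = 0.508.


C = 1 - epsilon = 1 - 0.508 = 0.492

0.492 bits


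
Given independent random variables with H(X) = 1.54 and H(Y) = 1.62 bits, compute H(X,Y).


For independent variables, H(X,Y) = H(X) + H(Y) = 1.54 + 1.62 = 3.16

3.16 bits


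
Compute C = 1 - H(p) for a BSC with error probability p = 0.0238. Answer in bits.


H(p) = -p*log2(p) - (1-p)*log2(1-p) = -0.0238*log2(0.0238) - 0.9762*log2(0.9762) = 0.128351 + 0.033924 = 0.1623. C = 1 - H(p) = 1 - 0.1623 = 0.8377

0.8377 bits


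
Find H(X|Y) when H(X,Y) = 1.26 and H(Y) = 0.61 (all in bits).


H(X|Y) = H(X,Y) - H(Y) = 1.26 - 0.61 = 0.65

0.65 bits


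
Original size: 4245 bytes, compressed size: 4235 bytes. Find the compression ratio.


Ratio = original / compressed = 4245 / 4235 = 1.0024

1.0024


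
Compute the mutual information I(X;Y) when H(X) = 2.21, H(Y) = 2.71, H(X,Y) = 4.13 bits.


I(X;Y) = H(X) + H(Y) - H(X,Y) = 2.21 + 2.71 - 4.13 = 0.79

0.79 bits


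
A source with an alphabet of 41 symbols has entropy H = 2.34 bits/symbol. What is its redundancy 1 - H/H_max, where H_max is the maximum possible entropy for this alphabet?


H_max = log2(K) = log2(41) = 5.3576 bits/symbol. Redundancy = 1 - H/H_max = 1 - 2.34/5.3576 = 1 - 0.4368 = 0.5632

0.5632


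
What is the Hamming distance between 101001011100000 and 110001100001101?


Count differing positions: . ^ ^ . . . ^ ^ ^ ^ . ^ ^ . ^ = 9 differences

9


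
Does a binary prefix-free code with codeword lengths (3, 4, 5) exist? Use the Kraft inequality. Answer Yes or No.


Kraft sum = sum(2^(-l_i)) = 0.2188, need <= 1. Result: satisfied (a binary prefix-free code with these lengths exists)

Yes


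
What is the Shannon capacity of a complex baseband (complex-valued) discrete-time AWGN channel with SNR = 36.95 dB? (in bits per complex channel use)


SNR_linear = 10^(36.95/10) = 4954.5019; C = log2(1 + SNR_linear) = log2(1 + 4954.5019) = 12.2748

12.2748 bits/channel use


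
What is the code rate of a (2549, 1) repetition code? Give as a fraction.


Rate = k/n = 1/2549

1/2549


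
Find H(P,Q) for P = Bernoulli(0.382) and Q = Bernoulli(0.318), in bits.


H(P,Q) = -p*log2(q) - (1-p)*log2(1-q). -0.382*log2(0.318) = 0.631408; -0.618*log2(0.682) = 0.341233. H(P,Q) = 0.631408 + 0.341233 = 0.9726

0.9726 bits


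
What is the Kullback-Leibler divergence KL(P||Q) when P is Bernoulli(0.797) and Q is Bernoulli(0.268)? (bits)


KL = p*log2(p/q) + (1-p)*log2((1-p)/(1-q)) = 0.797*log2(0.797/0.268) + 0.203*log2(0.203/0.732) = 0.8775

0.8775 bits


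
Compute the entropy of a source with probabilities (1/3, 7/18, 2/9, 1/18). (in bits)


H = -sum(p_i * log2(p_i)). Terms: -(1/3)*log2(1/3) = 0.528321; -(7/18)*log2(7/18) = 0.529888; -(2/9)*log2(2/9) = 0.482206; -(1/18)*log2(1/18) = 0.231663. H = 0.528321 + 0.529888 + 0.482206 + 0.231663 = 1.7721

1.7721 bits


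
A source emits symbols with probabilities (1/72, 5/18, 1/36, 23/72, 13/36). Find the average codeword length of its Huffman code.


Huffman construction (repeatedly merge the two least-probable nodes; each merge adds 1 bit to every symbol beneath it): 1/72 + 1/36 = 1/24; 1/24 + 5/18 = 23/72; 23/72 + 23/72 = 23/36; 13/36 + 23/36 = 1. Resulting codeword lengths (in the order the probabilities were given): (4, 3, 4, 2, 1). L_avg = sum(p_i * l_i) = 1/72*4 + 5/18*3 + 1/36*4 + 23/72*2 + 13/36*1 = 2

2.0 bits


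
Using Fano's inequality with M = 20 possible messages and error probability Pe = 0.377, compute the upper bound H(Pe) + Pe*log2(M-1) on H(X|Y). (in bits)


H(Pe) = -Pe*log2(Pe) - (1-Pe)*log2(1-Pe) = -0.377*log2(0.377) - 0.623*log2(0.623) = 0.530576 + 0.425320 = 0.9559. Pe*log2(M-1) = 0.377*log2(19) = 1.601469. Bound = H(Pe) + Pe*log2(M-1) = 0.530576 + 0.425320 + 1.601469 = 2.5574

2.5574 bits


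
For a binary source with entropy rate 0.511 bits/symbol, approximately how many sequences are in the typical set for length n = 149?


log2|A_typical| = nH = 149 * 0.511 = 76.139, so |A_typical| ~ 2^76.139 = 8.320e+22

8.320e+22


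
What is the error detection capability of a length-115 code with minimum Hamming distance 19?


Detection capability = d_min - 1 = 19 - 1 = 18

18 errors


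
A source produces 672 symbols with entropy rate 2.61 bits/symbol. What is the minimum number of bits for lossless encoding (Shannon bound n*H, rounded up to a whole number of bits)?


Minimum bits >= n * H = 672 * 2.61 = 1753.92, rounded up to a whole number of bits = 1754

1754 bits


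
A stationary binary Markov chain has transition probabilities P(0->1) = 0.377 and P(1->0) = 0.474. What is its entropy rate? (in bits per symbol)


Stationary distribution: pi_0 = p10/(p01+p10) = 0.557, pi_1 = 0.443. Entropy rate H' = pi_0*H(p01) + pi_1*H(p10) = 0.557*0.9559 + 0.443*0.998 = 0.9746

0.9746 bits/symbol


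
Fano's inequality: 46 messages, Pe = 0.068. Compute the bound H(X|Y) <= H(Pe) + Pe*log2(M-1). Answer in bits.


H(Pe) = -Pe*log2(Pe) - (1-Pe)*log2(1-Pe) = -0.068*log2(0.068) - 0.932*log2(0.932) = 0.263726 + 0.094689 = 0.3584. Pe*log2(M-1) = 0.068*log2(45) = 0.373446. Bound = H(Pe) + Pe*log2(M-1) = 0.263726 + 0.094689 + 0.373446 = 0.7319

0.7319 bits


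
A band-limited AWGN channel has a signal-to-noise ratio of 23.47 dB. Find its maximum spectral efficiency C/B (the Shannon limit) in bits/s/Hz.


SNR_linear = 10^(23.47/10) = 222.331; C/B = log2(1 + SNR_linear) = log2(1 + 222.331) = 7.803

7.803 bits/s/Hz


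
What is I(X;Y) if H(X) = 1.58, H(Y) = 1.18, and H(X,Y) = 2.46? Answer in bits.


I(X;Y) = H(X) + H(Y) - H(X,Y) = 1.58 + 1.18 - 2.46 = 0.3

0.3 bits


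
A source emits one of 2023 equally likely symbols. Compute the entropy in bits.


H = log2(n) = log2(2023) = 10.9823

10.9823 bits


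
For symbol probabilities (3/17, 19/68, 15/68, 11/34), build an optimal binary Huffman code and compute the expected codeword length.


Huffman construction (repeatedly merge the two least-probable nodes; each merge adds 1 bit to every symbol beneath it): 3/17 + 15/68 = 27/68; 19/68 + 11/34 = 41/68; 27/68 + 41/68 = 1. Resulting codeword lengths (in the order the probabilities were given): (2, 2, 2, 2). L_avg = sum(p_i * l_i) = 3/17*2 + 19/68*2 + 15/68*2 + 11/34*2 = 2

2.0 bits


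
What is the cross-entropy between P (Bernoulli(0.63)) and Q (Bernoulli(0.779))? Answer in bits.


H(P,Q) = -p*log2(q) - (1-p)*log2(1-q). -0.63*log2(0.779) = 0.226992; -0.37*log2(0.221) = 0.805816. H(P,Q) = 0.226992 + 0.805816 = 1.0328

1.0328 bits


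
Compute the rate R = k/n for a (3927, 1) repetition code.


Rate = k/n = 1/3927

1/3927


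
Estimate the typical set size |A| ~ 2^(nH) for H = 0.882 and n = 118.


log2|A_typical| = nH = 118 * 0.882 = 104.076, so |A_typical| ~ 2^104.076 = 2.138e+31

2.138e+31


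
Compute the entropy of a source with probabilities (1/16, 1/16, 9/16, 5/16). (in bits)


H = -sum(p_i * log2(p_i)). Terms: -(1/16)*log2(1/16) = 0.250000; -(1/16)*log2(1/16) = 0.250000; -(9/16)*log2(9/16) = 0.466917; -(5/16)*log2(5/16) = 0.524397. H = 0.250000 + 0.250000 + 0.466917 + 0.524397 = 1.4913

1.4913 bits


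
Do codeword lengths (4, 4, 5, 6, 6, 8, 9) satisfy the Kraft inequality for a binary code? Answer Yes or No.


Kraft sum = sum(2^(-l_i)) = 0.1934, need <= 1. Result: satisfied (a binary prefix-free code with these lengths exists)

Yes


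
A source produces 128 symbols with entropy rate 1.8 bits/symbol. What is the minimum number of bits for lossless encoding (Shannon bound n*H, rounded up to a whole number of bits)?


Minimum bits >= n * H = 128 * 1.8 = 230.4, rounded up to a whole number of bits = 231

231 bits


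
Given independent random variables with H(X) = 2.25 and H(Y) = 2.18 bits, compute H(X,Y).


For independent variables, H(X,Y) = H(X) + H(Y) = 2.25 + 2.18 = 4.43

4.43 bits


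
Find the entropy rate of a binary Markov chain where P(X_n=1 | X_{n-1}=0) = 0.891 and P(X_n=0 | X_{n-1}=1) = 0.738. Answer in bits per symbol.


Stationary distribution: pi_0 = p10/(p01+p10) = 0.453, pi_1 = 0.547. Entropy rate H' = pi_0*H(p01) + pi_1*H(p10) = 0.453*0.4969 + 0.547*0.8297 = 0.679

0.679 bits/symbol


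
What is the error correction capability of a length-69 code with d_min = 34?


Correction capability = floor((d-1)/2) = floor((34-1)/2) = 16

16 errors


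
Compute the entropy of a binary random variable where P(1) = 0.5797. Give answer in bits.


H = -p*log2(p) - (1-p)*log2(1-p). -0.5797*log2(0.5797) = 0.456005; -0.4203*log2(0.4203) = 0.525589. H = 0.456005 + 0.525589 = 0.9816

0.9816 bits


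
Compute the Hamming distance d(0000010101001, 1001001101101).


Count differing positions: ^ . . ^ . ^ ^ . . . ^ . . = 5 differences

5


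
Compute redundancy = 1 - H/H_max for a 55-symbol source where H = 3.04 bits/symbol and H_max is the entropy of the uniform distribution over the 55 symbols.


H_max = log2(K) = log2(55) = 5.7814 bits/symbol. Redundancy = 1 - H/H_max = 1 - 3.04/5.7814 = 1 - 0.5258 = 0.4742

0.4742


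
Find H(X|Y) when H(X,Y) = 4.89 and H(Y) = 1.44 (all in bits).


H(X|Y) = H(X,Y) - H(Y) = 4.89 - 1.44 = 3.45

3.45 bits


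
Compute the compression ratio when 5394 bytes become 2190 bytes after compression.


Ratio = original / compressed = 5394 / 2190 = 2.463

2.463


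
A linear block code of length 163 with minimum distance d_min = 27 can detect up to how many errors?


Detection capability = d_min - 1 = 27 - 1 = 26

26 errors


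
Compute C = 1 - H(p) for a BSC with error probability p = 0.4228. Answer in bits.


H(p) = -p*log2(p) - (1-p)*log2(1-p) = -0.4228*log2(0.4228) - 0.5772*log2(0.5772) = 0.525098 + 0.457637 = 0.9827. C = 1 - H(p) = 1 - 0.9827 = 0.0173

0.0173 bits


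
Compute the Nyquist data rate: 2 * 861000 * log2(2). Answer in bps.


Rate = 2 * B * log2(M) = 2 * 861000 * 1.0 = 1722000.0

1722000.0 bps


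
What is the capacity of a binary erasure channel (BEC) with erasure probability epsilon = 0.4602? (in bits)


C = 1 - epsilon = 1 - 0.4602 = 0.5398

0.5398 bits


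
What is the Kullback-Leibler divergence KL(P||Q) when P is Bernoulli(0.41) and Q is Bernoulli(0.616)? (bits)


KL = p*log2(p/q) + (1-p)*log2((1-p)/(1-q)) = 0.41*log2(0.41/0.616) + 0.59*log2(0.59/0.384) = 0.1248

0.1248 bits


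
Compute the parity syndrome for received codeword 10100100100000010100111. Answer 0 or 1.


Syndrome = XOR of all bits = 1 XOR 0 XOR 1 XOR 0 XOR 0 XOR 1 XOR 0 XOR 0 XOR 1 XOR 0 XOR 0 XOR 0 XOR 0 XOR 0 XOR 0 XOR 1 XOR 0 XOR 1 XOR 0 XOR 0 XOR 1 XOR 1 XOR 1 = 1

1


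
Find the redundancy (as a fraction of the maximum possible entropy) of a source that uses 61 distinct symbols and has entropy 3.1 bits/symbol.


H_max = log2(K) = log2(61) = 5.9307 bits/symbol. Redundancy = 1 - H/H_max = 1 - 3.1/5.9307 = 1 - 0.5227 = 0.4773

0.4773


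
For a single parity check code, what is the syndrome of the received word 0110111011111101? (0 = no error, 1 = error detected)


Syndrome = XOR of all bits = 0 XOR 1 XOR 1 XOR 0 XOR 1 XOR 1 XOR 1 XOR 0 XOR 1 XOR 1 XOR 1 XOR 1 XOR 1 XOR 1 XOR 0 XOR 1 = 0

0


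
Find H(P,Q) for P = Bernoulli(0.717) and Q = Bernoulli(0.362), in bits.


H(P,Q) = -p*log2(q) - (1-p)*log2(1-q). -0.717*log2(0.362) = 1.051078; -0.283*log2(0.638) = 0.183489. H(P,Q) = 1.051078 + 0.183489 = 1.2346

1.2346 bits


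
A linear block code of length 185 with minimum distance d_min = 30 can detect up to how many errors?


Detection capability = d_min - 1 = 30 - 1 = 29

29 errors


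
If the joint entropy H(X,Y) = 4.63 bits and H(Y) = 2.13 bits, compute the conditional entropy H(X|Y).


H(X|Y) = H(X,Y) - H(Y) = 4.63 - 2.13 = 2.5

2.5 bits


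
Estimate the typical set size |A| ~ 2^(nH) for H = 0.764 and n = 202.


log2|A_typical| = nH = 202 * 0.764 = 154.328, so |A_typical| ~ 2^154.328 = 2.867e+46

2.867e+46


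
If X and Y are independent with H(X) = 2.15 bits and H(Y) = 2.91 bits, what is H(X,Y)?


For independent variables, H(X,Y) = H(X) + H(Y) = 2.15 + 2.91 = 5.06

5.06 bits


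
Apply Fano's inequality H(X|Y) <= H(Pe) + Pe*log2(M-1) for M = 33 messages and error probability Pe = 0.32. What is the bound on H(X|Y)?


H(Pe) = -Pe*log2(Pe) - (1-Pe)*log2(1-Pe) = -0.32*log2(0.32) - 0.68*log2(0.68) = 0.526034 + 0.378347 = 0.9044. Pe*log2(M-1) = 0.32*log2(32) = 1.600000. Bound = H(Pe) + Pe*log2(M-1) = 0.526034 + 0.378347 + 1.600000 = 2.5044

2.5044 bits


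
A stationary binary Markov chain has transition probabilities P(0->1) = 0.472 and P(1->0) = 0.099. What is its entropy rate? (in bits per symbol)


Stationary distribution: pi_0 = p10/(p01+p10) = 0.1734, pi_1 = 0.8266. Entropy rate H' = pi_0*H(p01) + pi_1*H(p10) = 0.1734*0.9977 + 0.8266*0.4658 = 0.558

0.558 bits/symbol


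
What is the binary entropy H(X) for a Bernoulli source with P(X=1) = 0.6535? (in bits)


H = -p*log2(p) - (1-p)*log2(1-p). -0.6535*log2(0.6535) = 0.401080; -0.3465*log2(0.3465) = 0.529824. H = 0.401080 + 0.529824 = 0.9309

0.9309 bits


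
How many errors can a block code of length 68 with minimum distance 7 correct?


Correction capability = floor((d-1)/2) = floor((7-1)/2) = 3

3 errors


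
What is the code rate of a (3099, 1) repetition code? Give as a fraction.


Rate = k/n = 1/3099

1/3099


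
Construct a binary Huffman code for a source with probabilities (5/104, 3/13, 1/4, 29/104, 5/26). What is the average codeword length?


Huffman construction (repeatedly merge the two least-probable nodes; each merge adds 1 bit to every symbol beneath it): 5/104 + 5/26 = 25/104; 3/13 + 25/104 = 49/104; 1/4 + 29/104 = 55/104; 49/104 + 55/104 = 1. Resulting codeword lengths (in the order the probabilities were given): (3, 2, 2, 2, 3). L_avg = sum(p_i * l_i) = 5/104*3 + 3/13*2 + 1/4*2 + 29/104*2 + 5/26*3 = 233/104 = 2.2404

2.2404 bits


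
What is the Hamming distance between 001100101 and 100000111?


Count differing positions: ^ . ^ ^ . . . ^ . = 4 differences

4


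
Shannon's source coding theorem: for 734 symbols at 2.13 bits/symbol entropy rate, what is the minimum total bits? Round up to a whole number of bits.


Minimum bits >= n * H = 734 * 2.13 = 1563.42, rounded up to a whole number of bits = 1564

1564 bits


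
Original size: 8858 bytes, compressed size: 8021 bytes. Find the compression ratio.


Ratio = original / compressed = 8858 / 8021 = 1.1044

1.1044


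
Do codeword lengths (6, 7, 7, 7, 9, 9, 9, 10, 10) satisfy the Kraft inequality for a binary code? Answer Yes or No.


Kraft sum = sum(2^(-l_i)) = 0.0469, need <= 1. Result: satisfied (a binary prefix-free code with these lengths exists)

Yes


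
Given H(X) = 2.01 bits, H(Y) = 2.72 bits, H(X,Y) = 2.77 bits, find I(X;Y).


I(X;Y) = H(X) + H(Y) - H(X,Y) = 2.01 + 2.72 - 2.77 = 1.96

1.96 bits


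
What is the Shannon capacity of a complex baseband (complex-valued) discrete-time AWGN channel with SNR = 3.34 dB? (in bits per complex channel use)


SNR_linear = 10^(3.34/10) = 2.1577; C = log2(1 + SNR_linear) = log2(1 + 2.1577) = 1.6589

1.6589 bits/channel use


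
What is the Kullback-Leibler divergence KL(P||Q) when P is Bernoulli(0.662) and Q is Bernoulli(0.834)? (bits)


KL = p*log2(p/q) + (1-p)*log2((1-p)/(1-q)) = 0.662*log2(0.662/0.834) + 0.338*log2(0.338/0.166) = 0.1261

0.1261 bits


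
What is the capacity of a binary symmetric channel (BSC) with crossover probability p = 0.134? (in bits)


H(p) = -p*log2(p) - (1-p)*log2(1-p) = -0.134*log2(0.134) - 0.866*log2(0.866) = 0.388559 + 0.179748 = 0.5683. C = 1 - H(p) = 1 - 0.5683 = 0.4317

0.4317 bits


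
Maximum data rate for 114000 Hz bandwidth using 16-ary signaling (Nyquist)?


Rate = 2 * B * log2(M) = 2 * 114000 * 4.0 = 912000.0

912000.0 bps


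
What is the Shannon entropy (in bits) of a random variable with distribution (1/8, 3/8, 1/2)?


H = -sum(p_i * log2(p_i)). Terms: -(1/8)*log2(1/8) = 0.375000; -(3/8)*log2(3/8) = 0.530639; -(1/2)*log2(1/2) = 0.500000. H = 0.375000 + 0.530639 + 0.500000 = 1.4056

1.4056 bits


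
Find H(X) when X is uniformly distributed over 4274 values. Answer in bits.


H = log2(n) = log2(4274) = 12.0614

12.0614 bits


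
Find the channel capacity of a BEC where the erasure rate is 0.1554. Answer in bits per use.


C = 1 - epsilon = 1 - 0.1554 = 0.8446

0.8446 bits


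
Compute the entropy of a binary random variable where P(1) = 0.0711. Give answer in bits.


H = -p*log2(p) - (1-p)*log2(1-p). -0.0711*log2(0.0711) = 0.271176; -0.9289*log2(0.9289) = 0.098839. H = 0.271176 + 0.098839 = 0.37

0.37 bits


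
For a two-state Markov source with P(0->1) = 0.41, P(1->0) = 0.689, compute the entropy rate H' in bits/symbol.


Stationary distribution: pi_0 = p10/(p01+p10) = 0.6269, pi_1 = 0.3731. Entropy rate H' = pi_0*H(p01) + pi_1*H(p10) = 0.6269*0.9765 + 0.3731*0.8943 = 0.9458

0.9458 bits/symbol


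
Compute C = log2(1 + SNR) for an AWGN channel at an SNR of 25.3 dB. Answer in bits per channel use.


SNR_linear = 10^(25.3/10) = 338.8442; C = log2(1 + SNR_linear) = log2(1 + 338.8442) = 8.4087

8.4087 bits/channel use


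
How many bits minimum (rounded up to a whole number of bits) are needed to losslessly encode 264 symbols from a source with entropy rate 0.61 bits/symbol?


Minimum bits >= n * H = 264 * 0.61 = 161.04, rounded up to a whole number of bits = 162

162 bits


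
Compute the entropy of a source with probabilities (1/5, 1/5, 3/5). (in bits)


H = -sum(p_i * log2(p_i)). Terms: -(1/5)*log2(1/5) = 0.464386; -(1/5)*log2(1/5) = 0.464386; -(3/5)*log2(3/5) = 0.442179. H = 0.464386 + 0.464386 + 0.442179 = 1.371

1.371 bits


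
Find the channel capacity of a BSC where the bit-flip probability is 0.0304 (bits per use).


H(p) = -p*log2(p) - (1-p)*log2(1-p) = -0.0304*log2(0.0304) - 0.9696*log2(0.9696) = 0.153209 + 0.043184 = 0.1964. C = 1 - H(p) = 1 - 0.1964 = 0.8036

0.8036 bits


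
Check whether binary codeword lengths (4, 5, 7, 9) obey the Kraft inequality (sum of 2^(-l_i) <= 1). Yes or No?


Kraft sum = sum(2^(-l_i)) = 0.1035, need <= 1. Result: satisfied (a binary prefix-free code with these lengths exists)

Yes


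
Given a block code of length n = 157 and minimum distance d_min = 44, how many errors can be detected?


Detection capability = d_min - 1 = 44 - 1 = 43

43 errors


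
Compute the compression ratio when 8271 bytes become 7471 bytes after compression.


Ratio = original / compressed = 8271 / 7471 = 1.1071

1.1071


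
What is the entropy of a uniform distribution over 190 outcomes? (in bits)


H = log2(n) = log2(190) = 7.5699

7.5699 bits


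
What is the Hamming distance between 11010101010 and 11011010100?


Count differing positions: . . . . ^ ^ ^ ^ ^ ^ . = 6 differences

6


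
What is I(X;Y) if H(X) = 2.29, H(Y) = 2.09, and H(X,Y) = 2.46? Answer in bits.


I(X;Y) = H(X) + H(Y) - H(X,Y) = 2.29 + 2.09 - 2.46 = 1.92

1.92 bits


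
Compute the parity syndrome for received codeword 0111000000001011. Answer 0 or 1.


Syndrome = XOR of all bits = 0 XOR 1 XOR 1 XOR 1 XOR 0 XOR 0 XOR 0 XOR 0 XOR 0 XOR 0 XOR 0 XOR 0 XOR 1 XOR 0 XOR 1 XOR 1 = 0

0


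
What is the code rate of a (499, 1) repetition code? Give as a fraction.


Rate = k/n = 1/499

1/499


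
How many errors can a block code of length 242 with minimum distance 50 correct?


Correction capability = floor((d-1)/2) = floor((50-1)/2) = 24

24 errors


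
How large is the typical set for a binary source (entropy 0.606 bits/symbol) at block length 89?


log2|A_typical| = nH = 89 * 0.606 = 53.934, so |A_typical| ~ 2^53.934 = 1.721e+16

1.721e+16


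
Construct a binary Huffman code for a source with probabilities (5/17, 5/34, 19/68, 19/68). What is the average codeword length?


Huffman construction (repeatedly merge the two least-probable nodes; each merge adds 1 bit to every symbol beneath it): 5/34 + 19/68 = 29/68; 19/68 + 5/17 = 39/68; 29/68 + 39/68 = 1. Resulting codeword lengths (in the order the probabilities were given): (2, 2, 2, 2). L_avg = sum(p_i * l_i) = 5/17*2 + 5/34*2 + 19/68*2 + 19/68*2 = 2

2.0 bits
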